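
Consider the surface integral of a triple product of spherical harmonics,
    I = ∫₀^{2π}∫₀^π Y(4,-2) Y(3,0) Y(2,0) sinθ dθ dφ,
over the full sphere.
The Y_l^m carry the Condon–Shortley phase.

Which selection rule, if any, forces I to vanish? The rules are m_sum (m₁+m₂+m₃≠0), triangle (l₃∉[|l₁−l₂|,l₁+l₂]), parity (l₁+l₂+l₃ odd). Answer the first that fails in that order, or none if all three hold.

m₁+m₂+m₃ = -2 + 0 + 0 = -2  ✗
triangle: |4−3|=1 ≤ l₃=2 ≤ 4+3=7
parity: l₁+l₂+l₃ = 9 is odd

m_sum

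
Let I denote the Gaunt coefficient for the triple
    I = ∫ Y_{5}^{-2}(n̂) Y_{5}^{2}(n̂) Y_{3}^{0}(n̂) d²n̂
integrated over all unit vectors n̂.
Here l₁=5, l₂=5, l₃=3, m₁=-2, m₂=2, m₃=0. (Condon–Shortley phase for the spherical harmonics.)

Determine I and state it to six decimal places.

0.000000

Σlᵢ=13 odd — θ-integrand is odd under cosθ→−cosθ; I=0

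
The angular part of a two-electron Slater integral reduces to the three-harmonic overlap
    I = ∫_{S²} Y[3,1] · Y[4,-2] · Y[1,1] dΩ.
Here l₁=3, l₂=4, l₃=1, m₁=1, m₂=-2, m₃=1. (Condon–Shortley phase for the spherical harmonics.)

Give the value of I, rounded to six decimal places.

0.238414

Rules hold: Σm=0, L=8 even, 1≤1≤7.
N = 7·9·3 = 189
Δ = 6!·0!·2!/9! = 1/252
Racah Σ t=3..3: t=3:−1/36 = -1/36
⇒ 3j(3 4 1; 0 0 0)² = 4/63, sgn +1
Racah Σ t=2..2: t=2:+1/96 = 1/96
⇒ 3j(3 4 1; 1 -2 1)² = 5/84, sgn +1
4πI² = N·(3j₀)²·(3jₘ)² = 5/7
I = +1·√(0.714286/4π) = 0.23841361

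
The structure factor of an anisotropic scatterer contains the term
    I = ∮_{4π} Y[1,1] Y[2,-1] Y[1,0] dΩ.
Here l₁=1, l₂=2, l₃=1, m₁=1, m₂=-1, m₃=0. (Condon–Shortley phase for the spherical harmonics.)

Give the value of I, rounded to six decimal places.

-0.218510

Checks pass: Σm=0; 4 even; l₃=1∈[1,3].
(2·1+1)(2·2+1)(2·1+1) = 45
Δ: 2! 0! 2! / 5! → 1/30
sum: t=1:−1/1 = -1/1
3j²(1 2 1; 0 0 0) = Δ·Π!·Σ² = 2/15  (sign +1)
sum: t=0:+1/2 = 1/2
3j²(1 2 1; 1 -1 0) = Δ·Π!·Σ² = 1/10  (sign -1)
combine: 4πI² = 45·2/15·1/10 = 3/5
take √, sign -1: I = -0.21850969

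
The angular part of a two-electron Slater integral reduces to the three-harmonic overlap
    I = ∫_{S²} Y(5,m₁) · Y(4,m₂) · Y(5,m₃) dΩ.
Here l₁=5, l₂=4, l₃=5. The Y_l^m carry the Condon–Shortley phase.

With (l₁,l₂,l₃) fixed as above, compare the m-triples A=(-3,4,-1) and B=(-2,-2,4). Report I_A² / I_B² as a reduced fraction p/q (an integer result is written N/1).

2/1

Shared (l₁,l₂,l₃)=(5,4,5): N and (l;000)² cancel in I_A²/I_B².
A: Δ = 4!·6!·4!/15! = 1/3153150; Racah Σ t=4..4: t=4:+1/27648 = 1/27648; ⇒ 3j(5 4 5; -3 4 -1)² = 10/429, sgn +1
B: Δ = 4!·6!·4!/15! = 1/3153150; Racah Σ t=1..2: t=1:−1/25920 t=2:+1/11520 = 1/20736; ⇒ 3j(5 4 5; -2 -2 4)² = 5/429, sgn -1
I_A²/I_B² = (10/429)/(5/429) = 2/1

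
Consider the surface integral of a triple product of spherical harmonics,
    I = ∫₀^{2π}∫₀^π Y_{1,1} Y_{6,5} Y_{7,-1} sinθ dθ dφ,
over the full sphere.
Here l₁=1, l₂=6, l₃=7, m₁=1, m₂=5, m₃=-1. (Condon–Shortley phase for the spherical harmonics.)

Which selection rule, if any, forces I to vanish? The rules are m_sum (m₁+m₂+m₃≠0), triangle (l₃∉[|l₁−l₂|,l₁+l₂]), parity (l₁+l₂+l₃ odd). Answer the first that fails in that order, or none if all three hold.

m₁+m₂+m₃ = 1 + 5 − 1 = 5  ✗
triangle: |1−6|=5 ≤ l₃=7 ≤ 1+6=7
parity: l₁+l₂+l₃ = 14 is even

m_sum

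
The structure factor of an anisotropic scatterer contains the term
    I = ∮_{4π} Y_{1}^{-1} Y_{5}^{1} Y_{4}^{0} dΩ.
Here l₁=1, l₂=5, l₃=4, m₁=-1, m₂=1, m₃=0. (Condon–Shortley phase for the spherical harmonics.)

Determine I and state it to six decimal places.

Checks pass: Σm=0; 10 even; l₃=4∈[4,6].
(2·1+1)(2·5+1)(2·4+1) = 297
Δ: 2! 0! 8! / 11! → 1/495
sum: t=1:−1/576 = -1/576
3j²(1 5 4; 0 0 0) = Δ·Π!·Σ² = 5/99  (sign -1)
sum: t=2:+1/1152 = 1/1152
3j²(1 5 4; -1 1 0) = Δ·Π!·Σ² = 1/33  (sign +1)
combine: 4πI² = 297·5/99·1/33 = 5/11
take √, sign -1: I = -0.19018827

-0.190188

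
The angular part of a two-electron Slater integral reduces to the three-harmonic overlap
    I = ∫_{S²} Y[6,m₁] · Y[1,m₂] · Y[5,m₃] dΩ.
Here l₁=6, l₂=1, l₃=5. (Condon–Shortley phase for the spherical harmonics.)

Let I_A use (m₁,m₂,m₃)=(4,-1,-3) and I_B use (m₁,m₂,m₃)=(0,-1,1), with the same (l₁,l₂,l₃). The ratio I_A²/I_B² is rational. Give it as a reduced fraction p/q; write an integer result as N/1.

3/1

Shared (l₁,l₂,l₃)=(6,1,5): N and (l;000)² cancel in I_A²/I_B².
A: Δ = 2!·10!·0!/13! = 1/858; Racah Σ t=0..0: t=0:+1/161280 = 1/161280; ⇒ 3j(6 1 5; 4 -1 -3)² = 15/286, sgn +1
B: Δ = 2!·10!·0!/13! = 1/858; Racah Σ t=0..0: t=0:+1/34560 = 1/34560; ⇒ 3j(6 1 5; 0 -1 1)² = 5/286, sgn +1
I_A²/I_B² = (15/286)/(5/286) = 3/1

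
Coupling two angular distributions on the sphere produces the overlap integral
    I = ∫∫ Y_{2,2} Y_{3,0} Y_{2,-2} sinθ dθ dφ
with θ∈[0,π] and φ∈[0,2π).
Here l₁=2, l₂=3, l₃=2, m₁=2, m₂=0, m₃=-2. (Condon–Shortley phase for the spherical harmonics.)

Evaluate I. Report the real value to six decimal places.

l₁+l₂+l₃=7 is odd: 3j(l;000)=0 ⇒ I=0

0.000000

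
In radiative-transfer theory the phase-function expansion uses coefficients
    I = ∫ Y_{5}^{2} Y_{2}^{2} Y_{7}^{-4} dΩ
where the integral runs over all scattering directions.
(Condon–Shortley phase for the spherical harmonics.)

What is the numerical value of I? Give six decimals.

Rules hold: Σm=0, L=14 even, 3≤7≤7.
N = 11·5·15 = 825
Δ = 0!·10!·4!/15! = 1/15015
Racah Σ t=0..0: t=0:+1/57600 = 1/57600
⇒ 3j(5 2 7; 0 0 0)² = 21/715, sgn -1
Racah Σ t=0..0: t=0:+1/725760 = 1/725760
⇒ 3j(5 2 7; 2 2 -4)² = 2/91, sgn -1
4πI² = N·(3j₀)²·(3jₘ)² = 90/169
I = +1·√(0.532544/4π) = 0.20586047

0.205860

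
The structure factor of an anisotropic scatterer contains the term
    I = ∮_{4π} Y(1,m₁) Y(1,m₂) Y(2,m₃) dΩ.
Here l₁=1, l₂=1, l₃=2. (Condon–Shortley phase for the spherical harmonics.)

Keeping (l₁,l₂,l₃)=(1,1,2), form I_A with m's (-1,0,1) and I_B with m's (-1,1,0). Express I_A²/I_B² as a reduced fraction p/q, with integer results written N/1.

3/1

l's match ⇒ only the (l;m) 3-j factors differ between A and B.
A: triangle coeff Δ(1,1,2) = 1/30; Σ_t [0,0]: t=0:+1/2 = 1/2; (3j)²=1/10 [(1 1 2; -1 0 1)], sign=-1
B: triangle coeff Δ(1,1,2) = 1/30; Σ_t [0,0]: t=0:+1/4 = 1/4; (3j)²=1/30 [(1 1 2; -1 1 0)], sign=+1
I_A²/I_B² = (1/10)/(1/30) = 3/1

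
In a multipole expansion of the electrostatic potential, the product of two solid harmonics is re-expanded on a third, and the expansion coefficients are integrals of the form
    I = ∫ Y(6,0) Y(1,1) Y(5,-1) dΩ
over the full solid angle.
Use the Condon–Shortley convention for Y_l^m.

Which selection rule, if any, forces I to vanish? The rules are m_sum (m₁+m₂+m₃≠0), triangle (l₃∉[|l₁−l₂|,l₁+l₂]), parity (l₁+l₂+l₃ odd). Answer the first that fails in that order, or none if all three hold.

azimuthal sum: 0 + 1 − 1 = 0  ✓
5 ≤ 5 ≤ 7 (triangle on l)  ✓
L = 6 + 1 + 5 = 12 (even)  ✓

none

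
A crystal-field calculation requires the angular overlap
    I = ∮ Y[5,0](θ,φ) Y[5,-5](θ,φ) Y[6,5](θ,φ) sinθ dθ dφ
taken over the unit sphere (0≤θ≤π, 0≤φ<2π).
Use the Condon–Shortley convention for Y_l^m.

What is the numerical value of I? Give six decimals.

m-sum 0 ✓  L=16 even ✓  0≤6≤10 ✓
Π(2lᵢ+1) = 11×11×13 = 1573
triangle coeff Δ(5,5,6) = 1/28588560
Σ_t [0,4]: t=0:+1/345600 t=1:−1/13824 t=2:+1/5184 t=3:−1/13824 t=4:+1/345600 = 7/129600
(3j)²=80/7293 [(5 5 6; 0 0 0)], sign=+1
Σ_t [0,0]: t=0:+1/2073600 = 1/2073600
(3j)²=15/884 [(5 5 6; 0 -5 5)], sign=-1
⇒ 4πI² = 1100/3757
I = (-1)√(1100/3757/(4π)) = -0.15264086

-0.152641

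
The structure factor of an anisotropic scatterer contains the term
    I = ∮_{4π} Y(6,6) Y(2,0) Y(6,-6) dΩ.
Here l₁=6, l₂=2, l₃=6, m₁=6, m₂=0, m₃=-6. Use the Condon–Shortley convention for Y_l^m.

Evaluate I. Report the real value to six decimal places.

m-sum 0 ✓  L=14 even ✓  4≤6≤8 ✓
Π(2lᵢ+1) = 13×5×13 = 845
triangle coeff Δ(6,2,6) = 1/90090
Σ_t [0,2]: t=0:+1/69120 t=1:−1/14400 t=2:+1/69120 = -7/172800
(3j)²=14/715 [(6 2 6; 0 0 0)], sign=-1
Σ_t [0,0]: t=0:+1/14515200 = 1/14515200
(3j)²=22/455 [(6 2 6; 6 0 -6)], sign=+1
⇒ 4πI² = 4/5
I = (-1)√(4/5/(4π)) = -0.25231325

-0.252313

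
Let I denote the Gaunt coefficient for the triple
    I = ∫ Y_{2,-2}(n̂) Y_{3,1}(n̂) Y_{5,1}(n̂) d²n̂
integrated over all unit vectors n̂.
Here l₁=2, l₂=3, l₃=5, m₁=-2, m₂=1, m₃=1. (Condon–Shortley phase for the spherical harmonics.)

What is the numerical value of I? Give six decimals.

Rules hold: Σm=0, L=10 even, 1≤5≤5.
N = 5·7·11 = 385
Δ = 0!·4!·6!/11! = 1/2310
Racah Σ t=0..0: t=0:+1/144 = 1/144
⇒ 3j(2 3 5; 0 0 0)² = 10/231, sgn -1
Racah Σ t=0..0: t=0:+1/1152 = 1/1152
⇒ 3j(2 3 5; -2 1 1)² = 1/154, sgn +1
4πI² = N·(3j₀)²·(3jₘ)² = 25/231
I = -1·√(0.108225/4π) = -0.09280237

-0.092802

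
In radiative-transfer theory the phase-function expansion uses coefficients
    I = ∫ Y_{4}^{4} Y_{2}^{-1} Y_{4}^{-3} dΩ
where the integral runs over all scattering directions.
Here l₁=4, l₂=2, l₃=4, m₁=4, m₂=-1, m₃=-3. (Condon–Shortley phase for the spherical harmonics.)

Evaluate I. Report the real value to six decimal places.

0.198645

m-sum 0 ✓  L=10 even ✓  2≤4≤6 ✓
Π(2lᵢ+1) = 9×5×9 = 405
triangle coeff Δ(4,2,4) = 1/13860
Σ_t [0,2]: t=0:+1/192 t=1:−1/36 t=2:+1/192 = -5/288
(3j)²=20/693 [(4 2 4; 0 0 0)], sign=-1
Σ_t [0,0]: t=0:+1/1440 = 1/1440
(3j)²=7/165 [(4 2 4; 4 -1 -3)], sign=-1
⇒ 4πI² = 60/121
I = (+1)√(60/121/(4π)) = 0.19864517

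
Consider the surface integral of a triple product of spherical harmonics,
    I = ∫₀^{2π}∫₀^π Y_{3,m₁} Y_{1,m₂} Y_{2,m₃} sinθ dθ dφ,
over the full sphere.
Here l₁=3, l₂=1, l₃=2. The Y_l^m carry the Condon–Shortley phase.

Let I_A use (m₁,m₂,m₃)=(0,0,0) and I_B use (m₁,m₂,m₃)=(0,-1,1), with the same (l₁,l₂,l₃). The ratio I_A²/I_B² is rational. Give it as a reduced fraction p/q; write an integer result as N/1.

3/1

Same 3,1,2: normalisation and zero-m 3j drop out of the ratio.
A: Δ: 2! 4! 0! / 7! → 1/105; sum: t=1:−1/4 = -1/4; 3j²(3 1 2; 0 0 0) = Δ·Π!·Σ² = 3/35  (sign -1)
B: Δ: 2! 4! 0! / 7! → 1/105; sum: t=0:+1/12 = 1/12; 3j²(3 1 2; 0 -1 1) = Δ·Π!·Σ² = 1/35  (sign -1)
I_A²/I_B² = (3/35)/(1/35) = 3/1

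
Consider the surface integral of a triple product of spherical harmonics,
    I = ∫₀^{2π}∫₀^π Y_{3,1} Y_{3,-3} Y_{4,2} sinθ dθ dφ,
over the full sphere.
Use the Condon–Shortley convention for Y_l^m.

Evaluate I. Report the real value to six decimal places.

-0.188451

m-sum 0 ✓  L=10 even ✓  0≤4≤6 ✓
Π(2lᵢ+1) = 7×7×9 = 441
triangle coeff Δ(3,3,4) = 1/34650
Σ_t [0,2]: t=0:+1/72 t=1:−1/16 t=2:+1/72 = -5/144
(3j)²=2/77 [(3 3 4; 0 0 0)], sign=-1
Σ_t [0,0]: t=0:+1/192 = 1/192
(3j)²=3/77 [(3 3 4; 1 -3 2)], sign=+1
⇒ 4πI² = 54/121
I = (-1)√(54/121/(4π)) = -0.18845135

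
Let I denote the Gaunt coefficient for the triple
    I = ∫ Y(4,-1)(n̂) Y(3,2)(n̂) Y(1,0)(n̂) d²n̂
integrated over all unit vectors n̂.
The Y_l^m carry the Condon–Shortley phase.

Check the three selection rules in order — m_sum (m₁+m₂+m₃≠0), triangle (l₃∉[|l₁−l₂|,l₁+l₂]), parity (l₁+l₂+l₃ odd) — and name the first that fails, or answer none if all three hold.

m_sum

Σmᵢ = 1  ✗
l₃∈[|l₁−l₂|,l₁+l₂]=[1,7], have l₃=1
Σlᵢ = 8 ⇒ even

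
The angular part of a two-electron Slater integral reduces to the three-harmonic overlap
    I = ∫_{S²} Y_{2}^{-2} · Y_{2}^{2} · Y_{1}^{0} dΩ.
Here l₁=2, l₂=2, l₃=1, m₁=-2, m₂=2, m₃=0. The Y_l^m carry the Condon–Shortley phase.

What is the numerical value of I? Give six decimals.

l₁+l₂+l₃=5 is odd: 3j(l;000)=0 ⇒ I=0

0.000000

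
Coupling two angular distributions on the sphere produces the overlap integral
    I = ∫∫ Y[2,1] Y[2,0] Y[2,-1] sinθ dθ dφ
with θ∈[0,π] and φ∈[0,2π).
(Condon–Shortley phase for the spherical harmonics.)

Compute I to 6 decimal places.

Checks pass: Σm=0; 6 even; l₃=2∈[0,4].
(2·2+1)(2·2+1)(2·2+1) = 125
Δ: 2! 2! 2! / 7! → 1/630
sum: t=0:+1/8 t=1:−1/1 t=2:+1/8 = -3/4
3j²(2 2 2; 0 0 0) = Δ·Π!·Σ² = 2/35  (sign -1)
sum: t=0:+1/4 t=1:−1/2 = -1/4
3j²(2 2 2; 1 0 -1) = Δ·Π!·Σ² = 1/70  (sign +1)
combine: 4πI² = 125·2/35·1/70 = 5/49
take √, sign -1: I = -0.09011188

-0.090112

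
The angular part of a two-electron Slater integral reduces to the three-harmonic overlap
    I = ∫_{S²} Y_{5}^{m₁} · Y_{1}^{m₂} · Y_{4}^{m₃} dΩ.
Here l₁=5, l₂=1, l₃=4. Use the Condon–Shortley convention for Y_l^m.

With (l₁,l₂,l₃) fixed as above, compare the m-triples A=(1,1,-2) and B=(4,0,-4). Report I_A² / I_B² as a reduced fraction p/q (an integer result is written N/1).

l's match ⇒ only the (l;m) 3-j factors differ between A and B.
A: triangle coeff Δ(5,1,4) = 1/495; Σ_t [2,2]: t=2:+1/2880 = 1/2880; (3j)²=2/165 [(5 1 4; 1 1 -2)], sign=+1
B: triangle coeff Δ(5,1,4) = 1/495; Σ_t [1,1]: t=1:−1/40320 = -1/40320; (3j)²=1/55 [(5 1 4; 4 0 -4)], sign=-1
I_A²/I_B² = (2/165)/(1/55) = 2/3

2/3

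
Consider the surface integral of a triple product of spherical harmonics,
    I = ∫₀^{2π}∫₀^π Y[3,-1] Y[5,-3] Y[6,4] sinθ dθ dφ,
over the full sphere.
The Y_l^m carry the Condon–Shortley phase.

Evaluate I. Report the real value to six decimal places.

Checks pass: Σm=0; 14 even; l₃=6∈[2,8].
(2·3+1)(2·5+1)(2·6+1) = 1001
Δ: 2! 4! 8! / 15! → 1/675675
sum: t=0:+1/8640 t=1:−1/2304 t=2:+1/8640 = -7/34560
3j²(3 5 6; 0 0 0) = Δ·Π!·Σ² = 7/429  (sign -1)
sum: t=0:+1/69120 t=1:−1/30240 t=2:+1/322560 = -1/64512
3j²(3 5 6; -1 -3 4) = Δ·Π!·Σ² = 10/1001  (sign -1)
combine: 4πI² = 1001·7/429·10/1001 = 70/429
take √, sign +1: I = 0.11395029

0.113950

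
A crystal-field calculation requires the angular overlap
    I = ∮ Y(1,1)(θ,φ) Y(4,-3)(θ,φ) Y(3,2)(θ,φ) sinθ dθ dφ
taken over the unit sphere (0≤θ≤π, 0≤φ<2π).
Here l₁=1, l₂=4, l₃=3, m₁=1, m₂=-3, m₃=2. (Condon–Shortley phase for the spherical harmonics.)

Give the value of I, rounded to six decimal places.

m-sum 0 ✓  L=8 even ✓  3≤3≤5 ✓
Π(2lᵢ+1) = 3×9×7 = 189
triangle coeff Δ(1,4,3) = 1/252
Σ_t [1,1]: t=1:−1/36 = -1/36
(3j)²=4/63 [(1 4 3; 0 0 0)], sign=+1
Σ_t [0,0]: t=0:+1/240 = 1/240
(3j)²=1/12 [(1 4 3; 1 -3 2)], sign=-1
⇒ 4πI² = 1/1
I = (-1)√(1/1/(4π)) = -0.28209479

-0.282095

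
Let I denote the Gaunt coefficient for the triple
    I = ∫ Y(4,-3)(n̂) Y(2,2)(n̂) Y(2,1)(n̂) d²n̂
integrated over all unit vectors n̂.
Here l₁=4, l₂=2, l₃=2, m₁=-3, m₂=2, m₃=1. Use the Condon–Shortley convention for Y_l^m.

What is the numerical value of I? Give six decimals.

-0.238414

Checks pass: Σm=0; 8 even; l₃=2∈[2,6].
(2·4+1)(2·2+1)(2·2+1) = 225
Δ: 4! 4! 0! / 9! → 1/630
sum: t=2:+1/16 = 1/16
3j²(4 2 2; 0 0 0) = Δ·Π!·Σ² = 2/35  (sign +1)
sum: t=4:+1/144 = 1/144
3j²(4 2 2; -3 2 1) = Δ·Π!·Σ² = 1/18  (sign -1)
combine: 4πI² = 225·2/35·1/18 = 5/7
take √, sign -1: I = -0.23841361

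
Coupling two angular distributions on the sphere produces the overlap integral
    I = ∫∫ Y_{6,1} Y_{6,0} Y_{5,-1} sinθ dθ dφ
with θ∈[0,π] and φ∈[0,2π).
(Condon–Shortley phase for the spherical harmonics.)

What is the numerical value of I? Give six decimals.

0.000000

L=17 odd ⇒ parity kills the (l;000) factor ⇒ I = 0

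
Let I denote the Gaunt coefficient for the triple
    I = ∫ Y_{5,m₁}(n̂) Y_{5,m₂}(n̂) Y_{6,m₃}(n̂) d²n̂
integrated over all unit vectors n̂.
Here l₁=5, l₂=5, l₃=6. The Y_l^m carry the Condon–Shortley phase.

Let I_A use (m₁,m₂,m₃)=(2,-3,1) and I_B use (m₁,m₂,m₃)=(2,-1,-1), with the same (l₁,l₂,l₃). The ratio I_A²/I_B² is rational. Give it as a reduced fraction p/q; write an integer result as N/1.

7/384

l's match ⇒ only the (l;m) 3-j factors differ between A and B.
A: triangle coeff Δ(5,5,6) = 1/28588560; Σ_t [0,2]: t=0:+1/41472 t=1:−1/34560 t=2:+1/345600 = -1/518400; (3j)²=7/36465 [(5 5 6; 2 -3 1)], sign=+1
B: triangle coeff Δ(5,5,6) = 1/28588560; Σ_t [0,3]: t=0:+1/41472 t=1:−1/10368 t=2:+1/23040 t=3:−1/518400 = -1/32400; (3j)²=128/12155 [(5 5 6; 2 -1 -1)], sign=+1
I_A²/I_B² = (7/36465)/(128/12155) = 7/384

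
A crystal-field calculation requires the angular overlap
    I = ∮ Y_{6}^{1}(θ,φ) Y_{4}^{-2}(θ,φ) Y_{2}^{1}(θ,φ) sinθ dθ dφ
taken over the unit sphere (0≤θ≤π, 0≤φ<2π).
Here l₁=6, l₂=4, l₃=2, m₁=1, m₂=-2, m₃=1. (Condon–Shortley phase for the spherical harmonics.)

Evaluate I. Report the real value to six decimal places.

-0.133065

m-sum 0 ✓  L=12 even ✓  2≤2≤10 ✓
Π(2lᵢ+1) = 13×9×5 = 585
triangle coeff Δ(6,4,2) = 1/6435
Σ_t [4,4]: t=4:+1/2304 = 1/2304
(3j)²=5/143 [(6 4 2; 0 0 0)], sign=+1
Σ_t [2,2]: t=2:+1/8640 = 1/8640
(3j)²=14/1287 [(6 4 2; 1 -2 1)], sign=-1
⇒ 4πI² = 350/1573
I = (-1)√(350/1573/(4π)) = -0.13306527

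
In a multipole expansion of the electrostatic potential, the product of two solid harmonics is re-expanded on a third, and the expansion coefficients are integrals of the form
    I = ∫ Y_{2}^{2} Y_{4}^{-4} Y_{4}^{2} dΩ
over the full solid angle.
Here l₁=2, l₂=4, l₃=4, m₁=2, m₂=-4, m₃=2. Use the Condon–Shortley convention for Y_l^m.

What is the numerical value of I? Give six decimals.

m-sum 0 ✓  L=10 even ✓  2≤4≤6 ✓
Π(2lᵢ+1) = 5×9×9 = 405
triangle coeff Δ(2,4,4) = 1/13860
Σ_t [0,2]: t=0:+1/192 t=1:−1/36 t=2:+1/192 = -5/288
(3j)²=20/693 [(2 4 4; 0 0 0)], sign=-1
Σ_t [0,0]: t=0:+1/2880 = 1/2880
(3j)²=2/165 [(2 4 4; 2 -4 2)], sign=+1
⇒ 4πI² = 120/847
I = (-1)√(120/847/(4π)) = -0.10618031

-0.106180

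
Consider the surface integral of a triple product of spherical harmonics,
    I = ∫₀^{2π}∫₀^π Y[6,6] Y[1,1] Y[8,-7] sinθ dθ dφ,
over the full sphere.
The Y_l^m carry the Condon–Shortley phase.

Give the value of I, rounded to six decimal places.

0.000000

l₃=8 ∉ [5,7] — triangle fails ⇒ I = 0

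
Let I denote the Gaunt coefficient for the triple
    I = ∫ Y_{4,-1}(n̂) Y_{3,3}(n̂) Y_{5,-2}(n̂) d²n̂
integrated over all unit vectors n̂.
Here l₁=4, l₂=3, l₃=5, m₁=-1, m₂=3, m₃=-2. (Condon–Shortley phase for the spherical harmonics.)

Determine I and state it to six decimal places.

-0.179179

Rules hold: Σm=0, L=12 even, 1≤5≤7.
N = 9·7·11 = 693
Δ = 2!·6!·4!/13! = 1/180180
Racah Σ t=0..2: t=0:+1/576 t=1:−1/144 t=2:+1/576 = -1/288
⇒ 3j(4 3 5; 0 0 0)² = 20/1001, sgn +1
Racah Σ t=2..2: t=2:+1/1728 = 1/1728
⇒ 3j(4 3 5; -1 3 -2)² = 25/858, sgn -1
4πI² = N·(3j₀)²·(3jₘ)² = 750/1859
I = -1·√(0.403443/4π) = -0.17917854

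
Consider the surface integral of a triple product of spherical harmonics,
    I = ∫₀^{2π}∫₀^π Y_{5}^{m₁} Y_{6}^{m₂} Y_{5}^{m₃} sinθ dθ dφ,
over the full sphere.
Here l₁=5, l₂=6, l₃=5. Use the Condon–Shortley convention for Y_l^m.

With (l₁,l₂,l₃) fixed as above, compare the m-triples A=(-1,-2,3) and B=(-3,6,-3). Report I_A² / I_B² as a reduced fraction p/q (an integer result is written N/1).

Same 5,6,5: normalisation and zero-m 3j drop out of the ratio.
A: Δ: 6! 4! 6! / 17! → 1/28588560; sum: t=2:+1/55296 t=3:−1/25920 t=4:+1/138240 = -11/829440; 3j²(5 6 5; -1 -2 3) = Δ·Π!·Σ² = 11/1326  (sign -1)
B: Δ: 6! 4! 6! / 17! → 1/28588560; sum: t=6:+1/2073600 = 1/2073600; 3j²(5 6 5; -3 6 -3) = Δ·Π!·Σ² = 28/1105  (sign +1)
I_A²/I_B² = (11/1326)/(28/1105) = 55/168

55/168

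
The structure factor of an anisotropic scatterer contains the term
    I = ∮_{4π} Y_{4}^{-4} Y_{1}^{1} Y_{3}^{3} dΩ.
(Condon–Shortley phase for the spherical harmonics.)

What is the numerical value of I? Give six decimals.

0.325735

m-sum 0 ✓  L=8 even ✓  3≤3≤5 ✓
Π(2lᵢ+1) = 9×3×7 = 189
triangle coeff Δ(4,1,3) = 1/252
Σ_t [1,1]: t=1:−1/36 = -1/36
(3j)²=4/63 [(4 1 3; 0 0 0)], sign=+1
Σ_t [2,2]: t=2:+1/1440 = 1/1440
(3j)²=1/9 [(4 1 3; -4 1 3)], sign=+1
⇒ 4πI² = 4/3
I = (+1)√(4/3/(4π)) = 0.32573501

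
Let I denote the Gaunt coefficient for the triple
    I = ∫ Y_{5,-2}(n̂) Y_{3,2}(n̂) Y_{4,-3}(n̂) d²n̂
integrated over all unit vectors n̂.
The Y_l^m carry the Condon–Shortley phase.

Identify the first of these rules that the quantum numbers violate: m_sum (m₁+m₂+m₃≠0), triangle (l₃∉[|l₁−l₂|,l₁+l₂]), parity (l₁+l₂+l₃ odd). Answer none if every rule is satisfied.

m_sum

Σmᵢ = -3  ✗
l₃∈[|l₁−l₂|,l₁+l₂]=[2,8], have l₃=4
Σlᵢ = 12 ⇒ even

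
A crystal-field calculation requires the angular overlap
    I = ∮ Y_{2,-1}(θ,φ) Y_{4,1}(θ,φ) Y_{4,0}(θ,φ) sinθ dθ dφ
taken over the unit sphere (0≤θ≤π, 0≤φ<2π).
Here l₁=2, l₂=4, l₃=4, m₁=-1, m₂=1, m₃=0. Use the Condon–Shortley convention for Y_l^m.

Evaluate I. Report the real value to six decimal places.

Checks pass: Σm=0; 10 even; l₃=4∈[2,6].
(2·2+1)(2·4+1)(2·4+1) = 405
Δ: 2! 2! 6! / 11! → 1/13860
sum: t=0:+1/192 t=1:−1/36 t=2:+1/192 = -5/288
3j²(2 4 4; 0 0 0) = Δ·Π!·Σ² = 20/693  (sign -1)
sum: t=1:−1/96 t=2:+1/72 = 1/288
3j²(2 4 4; -1 1 0) = Δ·Π!·Σ² = 1/462  (sign +1)
combine: 4πI² = 405·20/693·1/462 = 150/5929
take √, sign -1: I = -0.04486937

-0.044869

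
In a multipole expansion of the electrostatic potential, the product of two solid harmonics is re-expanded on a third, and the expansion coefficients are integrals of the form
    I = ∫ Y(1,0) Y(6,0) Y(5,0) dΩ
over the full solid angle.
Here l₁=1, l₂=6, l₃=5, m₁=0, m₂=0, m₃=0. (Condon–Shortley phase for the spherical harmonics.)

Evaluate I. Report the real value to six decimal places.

Rules hold: Σm=0, L=12 even, 5≤5≤7.
N = 3·13·11 = 429
Δ = 2!·0!·10!/13! = 1/858
Racah Σ t=1..1: t=1:−1/14400 = -1/14400
⇒ 3j(1 6 5; 0 0 0)² = 6/143, sgn +1
(m-triple is (0,0,0) — same symbol as above.)
4πI² = N·(3j₀)²·(3jₘ)² = 108/143
I = +1·√(0.755245/4π) = 0.24515397

0.245154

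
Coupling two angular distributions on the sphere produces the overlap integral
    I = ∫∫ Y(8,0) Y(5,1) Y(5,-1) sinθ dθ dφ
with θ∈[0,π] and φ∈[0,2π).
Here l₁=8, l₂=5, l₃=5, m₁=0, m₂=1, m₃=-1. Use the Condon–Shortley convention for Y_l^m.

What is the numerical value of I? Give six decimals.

m-sum 0 ✓  L=18 even ✓  3≤5≤13 ✓
Π(2lᵢ+1) = 17×11×11 = 2057
triangle coeff Δ(8,5,5) = 1/37413090
Σ_t [3,5]: t=3:−1/1036800 t=4:+1/331776 t=5:−1/1036800 = 1/921600
(3j)²=490/46189 [(8 5 5; 0 0 0)], sign=-1
Σ_t [4,6]: t=4:+1/663552 t=5:−1/518400 t=6:+1/4147200 = -1/5529600
(3j)²=98/230945 [(8 5 5; 0 1 -1)], sign=-1
⇒ 4πI² = 9604/1037153
I = (+1)√(9604/1037153/(4π)) = 0.02714562

0.027146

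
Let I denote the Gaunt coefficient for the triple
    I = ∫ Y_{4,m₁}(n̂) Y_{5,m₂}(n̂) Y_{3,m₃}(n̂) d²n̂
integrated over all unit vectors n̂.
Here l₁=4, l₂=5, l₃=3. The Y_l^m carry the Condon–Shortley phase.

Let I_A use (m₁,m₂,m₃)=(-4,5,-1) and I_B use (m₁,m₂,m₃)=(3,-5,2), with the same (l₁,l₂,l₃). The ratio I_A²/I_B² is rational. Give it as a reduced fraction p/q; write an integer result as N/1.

Same 4,5,3: normalisation and zero-m 3j drop out of the ratio.
A: Δ: 6! 2! 4! / 13! → 1/180180; sum: t=6:+1/34560 = 1/34560; 3j²(4 5 3; -4 5 -1) = Δ·Π!·Σ² = 14/429  (sign +1)
B: Δ: 6! 2! 4! / 13! → 1/180180; sum: t=0:+1/17280 = 1/17280; 3j²(4 5 3; 3 -5 2) = Δ·Π!·Σ² = 35/858  (sign -1)
I_A²/I_B² = (14/429)/(35/858) = 4/5

4/5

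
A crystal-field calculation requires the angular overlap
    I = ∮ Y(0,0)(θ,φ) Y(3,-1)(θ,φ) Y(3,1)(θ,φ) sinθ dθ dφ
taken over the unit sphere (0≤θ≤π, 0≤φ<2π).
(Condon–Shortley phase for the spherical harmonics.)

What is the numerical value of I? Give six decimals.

-0.282095

m-sum 0 ✓  L=6 even ✓  3≤3≤3 ✓
Π(2lᵢ+1) = 1×7×7 = 49
triangle coeff Δ(0,3,3) = 1/7
Σ_t [0,0]: t=0:+1/36 = 1/36
(3j)²=1/7 [(0 3 3; 0 0 0)], sign=-1
Σ_t [0,0]: t=0:+1/48 = 1/48
(3j)²=1/7 [(0 3 3; 0 -1 1)], sign=+1
⇒ 4πI² = 1/1
I = (-1)√(1/1/(4π)) = -0.28209479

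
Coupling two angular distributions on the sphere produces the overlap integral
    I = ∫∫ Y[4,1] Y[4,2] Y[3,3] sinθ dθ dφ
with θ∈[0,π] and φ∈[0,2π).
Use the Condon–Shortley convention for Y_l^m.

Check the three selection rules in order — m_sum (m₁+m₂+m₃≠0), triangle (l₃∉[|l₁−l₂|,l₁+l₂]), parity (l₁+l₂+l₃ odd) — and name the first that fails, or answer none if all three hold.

Σmᵢ = 6  ✗
l₃∈[|l₁−l₂|,l₁+l₂]=[0,8], have l₃=3
Σlᵢ = 11 ⇒ odd

m_sum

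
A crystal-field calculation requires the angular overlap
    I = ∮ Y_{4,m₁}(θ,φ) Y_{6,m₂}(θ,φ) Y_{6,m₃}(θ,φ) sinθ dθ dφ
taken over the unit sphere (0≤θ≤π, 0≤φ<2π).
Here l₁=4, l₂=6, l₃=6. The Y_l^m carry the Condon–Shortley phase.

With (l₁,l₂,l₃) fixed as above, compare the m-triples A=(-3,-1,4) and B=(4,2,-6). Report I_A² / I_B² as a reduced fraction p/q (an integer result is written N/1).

250/33

l's match ⇒ only the (l;m) 3-j factors differ between A and B.
A: triangle coeff Δ(4,6,6) = 1/15315300; Σ_t [3,4]: t=3:−1/207360 t=4:+1/725760 = -1/290304; (3j)²=125/7293 [(4 6 6; -3 -1 4)], sign=-1
B: triangle coeff Δ(4,6,6) = 1/15315300; Σ_t [0,0]: t=0:+1/23224320 = 1/23224320; (3j)²=1/442 [(4 6 6; 4 2 -6)], sign=+1
I_A²/I_B² = (125/7293)/(1/442) = 250/33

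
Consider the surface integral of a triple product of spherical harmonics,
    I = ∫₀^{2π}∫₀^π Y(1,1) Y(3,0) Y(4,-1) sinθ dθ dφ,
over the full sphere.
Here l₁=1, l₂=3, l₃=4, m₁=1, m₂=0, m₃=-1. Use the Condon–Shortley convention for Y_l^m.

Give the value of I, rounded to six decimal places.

-0.194664

m-sum 0 ✓  L=8 even ✓  2≤4≤4 ✓
Π(2lᵢ+1) = 3×7×9 = 189
triangle coeff Δ(1,3,4) = 1/252
Σ_t [0,0]: t=0:+1/36 = 1/36
(3j)²=4/63 [(1 3 4; 0 0 0)], sign=+1
Σ_t [0,0]: t=0:+1/72 = 1/72
(3j)²=5/126 [(1 3 4; 1 0 -1)], sign=-1
⇒ 4πI² = 10/21
I = (-1)√(10/21/(4π)) = -0.19466390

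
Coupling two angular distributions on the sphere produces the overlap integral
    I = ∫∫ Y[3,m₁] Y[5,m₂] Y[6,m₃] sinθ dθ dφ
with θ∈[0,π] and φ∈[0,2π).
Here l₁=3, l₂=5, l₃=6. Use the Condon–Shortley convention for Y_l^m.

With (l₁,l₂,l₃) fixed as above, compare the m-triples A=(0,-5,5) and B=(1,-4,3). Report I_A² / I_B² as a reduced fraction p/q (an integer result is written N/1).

l's match ⇒ only the (l;m) 3-j factors differ between A and B.
A: triangle coeff Δ(3,5,6) = 1/675675; Σ_t [0,0]: t=0:+1/483840 = 1/483840; (3j)²=3/91 [(3 5 6; 0 -5 5)], sign=-1
B: triangle coeff Δ(3,5,6) = 1/675675; Σ_t [0,1]: t=0:+1/40320 t=1:−1/241920 = 1/48384; (3j)²=24/1001 [(3 5 6; 1 -4 3)], sign=-1
I_A²/I_B² = (3/91)/(24/1001) = 11/8

11/8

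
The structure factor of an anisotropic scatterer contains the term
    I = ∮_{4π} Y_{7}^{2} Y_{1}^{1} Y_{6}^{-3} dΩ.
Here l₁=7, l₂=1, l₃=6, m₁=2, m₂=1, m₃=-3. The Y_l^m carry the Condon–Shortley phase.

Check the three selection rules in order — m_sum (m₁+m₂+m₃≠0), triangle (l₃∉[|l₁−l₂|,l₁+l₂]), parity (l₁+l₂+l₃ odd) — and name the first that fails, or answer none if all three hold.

m₁+m₂+m₃ = 2 + 1 − 3 = 0  ✓
triangle: |7−1|=6 ≤ l₃=6 ≤ 7+1=8  ✓
parity: l₁+l₂+l₃ = 14 is even  ✓

none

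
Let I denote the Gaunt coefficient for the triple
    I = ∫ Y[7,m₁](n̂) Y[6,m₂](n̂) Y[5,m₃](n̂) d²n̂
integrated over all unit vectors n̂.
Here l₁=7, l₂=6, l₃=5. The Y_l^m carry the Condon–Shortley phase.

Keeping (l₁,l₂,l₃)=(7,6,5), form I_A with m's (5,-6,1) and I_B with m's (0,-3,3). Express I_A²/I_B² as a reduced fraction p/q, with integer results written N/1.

15125/1764

Same 7,6,5: normalisation and zero-m 3j drop out of the ratio.
A: Δ: 8! 6! 4! / 19! → 1/174594420; sum: t=0:+1/46448640 = 1/46448640; 3j²(7 6 5; 5 -6 1) = Δ·Π!·Σ² = 2475/117572  (sign +1)
B: Δ: 8! 6! 4! / 19! → 1/174594420; sum: t=1:−1/14515200 t=2:+1/1036800 t=3:−1/829440 = -1/3225600; 3j²(7 6 5; 0 -3 3) = Δ·Π!·Σ² = 567/230945  (sign -1)
I_A²/I_B² = (2475/117572)/(567/230945) = 15125/1764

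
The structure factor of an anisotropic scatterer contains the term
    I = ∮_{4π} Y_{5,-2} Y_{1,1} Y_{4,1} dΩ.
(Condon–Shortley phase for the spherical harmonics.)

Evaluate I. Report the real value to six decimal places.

Rules hold: Σm=0, L=10 even, 4≤4≤6.
N = 11·3·9 = 297
Δ = 2!·8!·0!/11! = 1/495
Racah Σ t=1..1: t=1:−1/576 = -1/576
⇒ 3j(5 1 4; 0 0 0)² = 5/99, sgn -1
Racah Σ t=2..2: t=2:+1/1440 = 1/1440
⇒ 3j(5 1 4; -2 1 1)² = 7/165, sgn -1
4πI² = N·(3j₀)²·(3jₘ)² = 7/11
I = +1·√(0.636364/4π) = 0.22503380

0.225034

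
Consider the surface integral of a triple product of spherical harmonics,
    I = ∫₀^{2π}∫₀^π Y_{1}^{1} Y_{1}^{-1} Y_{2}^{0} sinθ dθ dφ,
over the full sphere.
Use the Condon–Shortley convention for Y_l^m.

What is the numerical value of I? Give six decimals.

0.126157

m-sum 0 ✓  L=4 even ✓  0≤2≤2 ✓
Π(2lᵢ+1) = 3×3×5 = 45
triangle coeff Δ(1,1,2) = 1/30
Σ_t [0,0]: t=0:+1/1 = 1/1
(3j)²=2/15 [(1 1 2; 0 0 0)], sign=+1
Σ_t [0,0]: t=0:+1/4 = 1/4
(3j)²=1/30 [(1 1 2; 1 -1 0)], sign=+1
⇒ 4πI² = 1/5
I = (+1)√(1/5/(4π)) = 0.12615663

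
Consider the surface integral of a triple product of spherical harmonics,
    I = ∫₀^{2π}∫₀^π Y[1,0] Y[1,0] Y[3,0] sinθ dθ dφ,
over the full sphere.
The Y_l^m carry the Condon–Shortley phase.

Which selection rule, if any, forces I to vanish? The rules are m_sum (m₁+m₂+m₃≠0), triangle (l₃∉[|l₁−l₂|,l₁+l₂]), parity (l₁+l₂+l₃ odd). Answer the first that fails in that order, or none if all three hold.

triangle

m₁+m₂+m₃ = 0 + 0 + 0 = 0  ✓
triangle: |1−1|=0 ≤ l₃=3 ≤ 1+1=2  ✗
parity: l₁+l₂+l₃ = 5 is odd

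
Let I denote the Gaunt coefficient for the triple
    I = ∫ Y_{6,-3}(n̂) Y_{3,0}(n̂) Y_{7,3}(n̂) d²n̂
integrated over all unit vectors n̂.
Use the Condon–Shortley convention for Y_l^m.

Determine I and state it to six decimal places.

m-sum 0 ✓  L=16 even ✓  3≤7≤9 ✓
Π(2lᵢ+1) = 13×7×15 = 1365
triangle coeff Δ(6,3,7) = 1/2042040
Σ_t [0,2]: t=0:+1/207360 t=1:−1/57600 t=2:+1/207360 = -1/129600
(3j)²=168/12155 [(6 3 7; 0 0 0)], sign=+1
Σ_t [0,2]: t=0:+1/4354560 t=1:−1/322560 t=2:+1/362880 = -1/8709120
(3j)²=3/68068 [(6 3 7; -3 0 3)], sign=-1
⇒ 4πI² = 378/454597
I = (-1)√(378/454597/(4π)) = -0.00813444

-0.008134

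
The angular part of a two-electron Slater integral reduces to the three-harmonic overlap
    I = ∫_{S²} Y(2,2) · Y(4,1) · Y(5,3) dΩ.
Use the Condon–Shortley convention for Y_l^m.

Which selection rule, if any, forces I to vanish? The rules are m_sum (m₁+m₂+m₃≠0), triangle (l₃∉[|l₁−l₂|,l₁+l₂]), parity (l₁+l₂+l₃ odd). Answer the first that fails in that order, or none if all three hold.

m_sum

azimuthal sum: 2 + 1 + 3 = 6  ✗
2 ≤ 5 ≤ 6 (triangle on l)
L = 2 + 4 + 5 = 11 (odd)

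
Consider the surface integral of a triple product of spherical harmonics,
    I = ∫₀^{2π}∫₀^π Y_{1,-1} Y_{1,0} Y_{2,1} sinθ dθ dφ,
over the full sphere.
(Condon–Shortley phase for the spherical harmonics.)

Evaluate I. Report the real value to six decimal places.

Rules hold: Σm=0, L=4 even, 0≤2≤2.
N = 3·3·5 = 45
Δ = 0!·2!·2!/5! = 1/30
Racah Σ t=0..0: t=0:+1/1 = 1/1
⇒ 3j(1 1 2; 0 0 0)² = 2/15, sgn +1
Racah Σ t=0..0: t=0:+1/2 = 1/2
⇒ 3j(1 1 2; -1 0 1)² = 1/10, sgn -1
4πI² = N·(3j₀)²·(3jₘ)² = 3/5
I = -1·√(0.6/4π) = -0.21850969

-0.218510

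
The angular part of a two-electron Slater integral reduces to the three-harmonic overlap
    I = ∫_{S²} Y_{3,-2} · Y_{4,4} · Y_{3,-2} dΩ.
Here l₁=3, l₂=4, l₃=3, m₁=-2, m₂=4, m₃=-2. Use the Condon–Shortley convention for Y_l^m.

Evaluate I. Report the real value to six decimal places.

0.214561

m-sum 0 ✓  L=10 even ✓  1≤3≤7 ✓
Π(2lᵢ+1) = 7×9×7 = 441
triangle coeff Δ(3,4,3) = 1/34650
Σ_t [1,3]: t=1:−1/72 t=2:+1/16 t=3:−1/72 = 5/144
(3j)²=2/77 [(3 4 3; 0 0 0)], sign=-1
Σ_t [4,4]: t=4:+1/576 = 1/576
(3j)²=5/99 [(3 4 3; -2 4 -2)], sign=-1
⇒ 4πI² = 70/121
I = (+1)√(70/121/(4π)) = 0.21456131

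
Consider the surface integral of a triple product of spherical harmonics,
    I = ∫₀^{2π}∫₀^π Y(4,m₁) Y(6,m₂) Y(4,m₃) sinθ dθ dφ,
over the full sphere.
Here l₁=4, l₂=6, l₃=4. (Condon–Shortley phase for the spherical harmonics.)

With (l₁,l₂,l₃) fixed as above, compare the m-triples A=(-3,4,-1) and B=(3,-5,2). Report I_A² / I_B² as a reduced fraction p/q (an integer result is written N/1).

Shared (l₁,l₂,l₃)=(4,6,4): N and (l;000)² cancel in I_A²/I_B².
A: Δ = 6!·2!·6!/15! = 1/1261260; Racah Σ t=5..6: t=5:−1/28800 t=6:+1/34560 = -1/172800; ⇒ 3j(4 6 4; -3 4 -1)² = 1/1430, sgn +1
B: Δ = 6!·2!·6!/15! = 1/1261260; Racah Σ t=0..1: t=0:+1/86400 t=1:−1/172800 = 1/172800; ⇒ 3j(4 6 4; 3 -5 2)² = 1/130, sgn +1
I_A²/I_B² = (1/1430)/(1/130) = 1/11

1/11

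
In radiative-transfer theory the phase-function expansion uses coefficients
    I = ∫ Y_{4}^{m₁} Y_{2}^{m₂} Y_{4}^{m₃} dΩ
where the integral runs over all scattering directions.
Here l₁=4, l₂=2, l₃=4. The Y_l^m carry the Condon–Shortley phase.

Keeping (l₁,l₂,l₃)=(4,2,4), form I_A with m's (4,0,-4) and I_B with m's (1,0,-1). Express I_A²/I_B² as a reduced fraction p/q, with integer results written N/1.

784/289

Shared (l₁,l₂,l₃)=(4,2,4): N and (l;000)² cancel in I_A²/I_B².
A: Δ = 2!·6!·2!/11! = 1/13860; Racah Σ t=0..0: t=0:+1/2880 = 1/2880; ⇒ 3j(4 2 4; 4 0 -4)² = 28/495, sgn +1
B: Δ = 2!·6!·2!/11! = 1/13860; Racah Σ t=0..2: t=0:+1/144 t=1:−1/48 t=2:+1/480 = -17/1440; ⇒ 3j(4 2 4; 1 0 -1)² = 289/13860, sgn +1
I_A²/I_B² = (28/495)/(289/13860) = 784/289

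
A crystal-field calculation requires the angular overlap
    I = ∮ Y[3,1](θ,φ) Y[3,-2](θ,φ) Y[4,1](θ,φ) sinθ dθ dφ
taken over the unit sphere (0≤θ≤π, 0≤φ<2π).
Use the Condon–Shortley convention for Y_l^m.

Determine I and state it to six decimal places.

Checks pass: Σm=0; 10 even; l₃=4∈[0,6].
(2·3+1)(2·3+1)(2·4+1) = 441
Δ: 2! 4! 4! / 11! → 1/34650
sum: t=0:+1/72 t=1:−1/16 t=2:+1/72 = -5/144
3j²(3 3 4; 0 0 0) = Δ·Π!·Σ² = 2/77  (sign -1)
sum: t=0:+1/48 t=1:−1/144 = 1/72
3j²(3 3 4; 1 -2 1) = Δ·Π!·Σ² = 16/693  (sign -1)
combine: 4πI² = 441·2/77·16/693 = 32/121
take √, sign +1: I = 0.14506992

0.145070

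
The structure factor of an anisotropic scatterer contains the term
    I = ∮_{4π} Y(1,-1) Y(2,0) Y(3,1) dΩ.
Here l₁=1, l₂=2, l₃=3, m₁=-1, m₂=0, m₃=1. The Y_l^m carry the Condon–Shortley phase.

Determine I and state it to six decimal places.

Checks pass: Σm=0; 6 even; l₃=3∈[1,3].
(2·1+1)(2·2+1)(2·3+1) = 105
Δ: 0! 2! 4! / 7! → 1/105
sum: t=0:+1/4 = 1/4
3j²(1 2 3; 0 0 0) = Δ·Π!·Σ² = 3/35  (sign -1)
sum: t=0:+1/8 = 1/8
3j²(1 2 3; -1 0 1) = Δ·Π!·Σ² = 2/35  (sign +1)
combine: 4πI² = 105·3/35·2/35 = 18/35
take √, sign -1: I = -0.20230066

-0.202301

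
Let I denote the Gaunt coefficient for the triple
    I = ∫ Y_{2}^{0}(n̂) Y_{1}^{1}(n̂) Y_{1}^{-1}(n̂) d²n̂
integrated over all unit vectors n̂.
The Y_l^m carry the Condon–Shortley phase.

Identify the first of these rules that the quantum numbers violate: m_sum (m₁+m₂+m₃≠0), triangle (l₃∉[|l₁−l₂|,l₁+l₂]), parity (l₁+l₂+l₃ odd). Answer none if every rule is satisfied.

m₁+m₂+m₃ = 0 + 1 − 1 = 0  ✓
triangle: |2−1|=1 ≤ l₃=1 ≤ 2+1=3  ✓
parity: l₁+l₂+l₃ = 4 is even  ✓

none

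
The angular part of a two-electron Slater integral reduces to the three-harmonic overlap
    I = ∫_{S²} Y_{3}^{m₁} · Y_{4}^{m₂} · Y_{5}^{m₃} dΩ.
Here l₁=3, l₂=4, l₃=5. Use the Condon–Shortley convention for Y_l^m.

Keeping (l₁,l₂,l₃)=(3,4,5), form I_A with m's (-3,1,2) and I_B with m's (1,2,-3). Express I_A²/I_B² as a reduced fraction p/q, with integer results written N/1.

125/81

l's match ⇒ only the (l;m) 3-j factors differ between A and B.
A: triangle coeff Δ(3,4,5) = 1/180180; Σ_t [2,2]: t=2:+1/1728 = 1/1728; (3j)²=25/858 [(3 4 5; -3 1 2)], sign=-1
B: triangle coeff Δ(3,4,5) = 1/180180; Σ_t [0,2]: t=0:+1/5760 t=1:−1/720 t=2:+1/2304 = -1/1280; (3j)²=27/1430 [(3 4 5; 1 2 -3)], sign=-1
I_A²/I_B² = (25/858)/(27/1430) = 125/81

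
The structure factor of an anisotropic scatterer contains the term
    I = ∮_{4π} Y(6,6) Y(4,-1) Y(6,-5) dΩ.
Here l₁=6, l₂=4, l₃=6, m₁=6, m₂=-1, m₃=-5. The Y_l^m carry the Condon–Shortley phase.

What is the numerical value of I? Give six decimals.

-0.192803

Rules hold: Σm=0, L=16 even, 2≤6≤10.
N = 13·9·13 = 1521
Δ = 4!·8!·4!/17! = 1/15315300
Racah Σ t=0..4: t=0:+1/829440 t=1:−1/25920 t=2:+1/9216 t=3:−1/25920 t=4:+1/829440 = 7/207360
⇒ 3j(6 4 6; 0 0 0)² = 28/2431, sgn +1
Racah Σ t=0..0: t=0:+1/5806080 = 1/5806080
⇒ 3j(6 4 6; 6 -1 -5)² = 165/6188, sgn -1
4πI² = N·(3j₀)²·(3jₘ)² = 135/289
I = -1·√(0.467128/4π) = -0.19280266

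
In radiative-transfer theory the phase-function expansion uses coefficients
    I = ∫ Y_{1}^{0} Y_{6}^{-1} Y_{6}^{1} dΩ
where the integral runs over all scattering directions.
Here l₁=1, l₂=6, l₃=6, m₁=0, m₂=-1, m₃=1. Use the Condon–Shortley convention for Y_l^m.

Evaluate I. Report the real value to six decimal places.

Σlᵢ=13 odd — θ-integrand is odd under cosθ→−cosθ; I=0

0.000000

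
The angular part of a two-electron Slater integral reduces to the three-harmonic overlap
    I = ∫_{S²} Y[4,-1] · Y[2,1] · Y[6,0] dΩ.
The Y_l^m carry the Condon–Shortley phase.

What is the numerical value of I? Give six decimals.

0.174223

Checks pass: Σm=0; 12 even; l₃=6∈[2,6].
(2·4+1)(2·2+1)(2·6+1) = 585
Δ: 0! 8! 4! / 13! → 1/6435
sum: t=0:+1/2304 = 1/2304
3j²(4 2 6; 0 0 0) = Δ·Π!·Σ² = 5/143  (sign +1)
sum: t=0:+1/4320 = 1/4320
3j²(4 2 6; -1 1 0) = Δ·Π!·Σ² = 8/429  (sign +1)
combine: 4πI² = 585·5/143·8/429 = 600/1573
take √, sign +1: I = 0.17422334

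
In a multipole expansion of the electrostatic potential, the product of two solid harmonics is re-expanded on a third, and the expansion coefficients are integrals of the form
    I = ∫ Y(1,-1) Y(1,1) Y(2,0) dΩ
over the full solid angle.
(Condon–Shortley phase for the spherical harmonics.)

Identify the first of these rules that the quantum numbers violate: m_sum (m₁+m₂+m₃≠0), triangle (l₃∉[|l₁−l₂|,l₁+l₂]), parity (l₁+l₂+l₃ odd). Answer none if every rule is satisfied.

Σmᵢ = 0  ✓
l₃∈[|l₁−l₂|,l₁+l₂]=[0,2], have l₃=2  ✓
Σlᵢ = 4 ⇒ even  ✓

none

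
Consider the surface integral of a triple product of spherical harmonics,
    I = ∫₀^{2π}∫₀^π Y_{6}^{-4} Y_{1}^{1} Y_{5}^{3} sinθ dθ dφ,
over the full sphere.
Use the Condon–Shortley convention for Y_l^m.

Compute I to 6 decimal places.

0.274090

Rules hold: Σm=0, L=12 even, 5≤5≤7.
N = 13·3·11 = 429
Δ = 2!·10!·0!/13! = 1/858
Racah Σ t=1..1: t=1:−1/14400 = -1/14400
⇒ 3j(6 1 5; 0 0 0)² = 6/143, sgn +1
Racah Σ t=2..2: t=2:+1/161280 = 1/161280
⇒ 3j(6 1 5; -4 1 3)² = 15/286, sgn +1
4πI² = N·(3j₀)²·(3jₘ)² = 135/143
I = +1·√(0.944056/4π) = 0.27409047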